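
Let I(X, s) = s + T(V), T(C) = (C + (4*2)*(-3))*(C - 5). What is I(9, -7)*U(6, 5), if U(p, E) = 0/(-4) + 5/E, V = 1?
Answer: 85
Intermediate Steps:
U(p, E) = 5/E (U(p, E) = 0*(-¼) + 5/E = 0 + 5/E = 5/E)
T(C) = (-24 + C)*(-5 + C) (T(C) = (C + 8*(-3))*(-5 + C) = (C - 24)*(-5 + C) = (-24 + C)*(-5 + C))
I(X, s) = 92 + s (I(X, s) = s + (120 + 1² - 29*1) = s + (120 + 1 - 29) = s + 92 = 92 + s)
I(9, -7)*U(6, 5) = (92 - 7)*(5/5) = 85*(5*(⅕)) = 85*1 = 85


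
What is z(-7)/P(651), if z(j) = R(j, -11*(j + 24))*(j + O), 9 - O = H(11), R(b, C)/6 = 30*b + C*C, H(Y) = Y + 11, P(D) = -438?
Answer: 695180/73 ≈ 9523.0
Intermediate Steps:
H(Y) = 11 + Y
R(b, C) = 6*C² + 180*b (R(b, C) = 6*(30*b + C*C) = 6*(30*b + C²) = 6*(C² + 30*b) = 6*C² + 180*b)
O = -13 (O = 9 - (11 + 11) = 9 - 1*22 = 9 - 22 = -13)
z(j) = (-13 + j)*(6*(-264 - 11*j)² + 180*j) (z(j) = (6*(-11*(j + 24))² + 180*j)*(j - 13) = (6*(-11*(24 + j))² + 180*j)*(-13 + j) = (6*(-264 - 11*j)² + 180*j)*(-13 + j) = (-13 + j)*(6*(-264 - 11*j)² + 180*j))
z(-7)/P(651) = (6*(-13 - 7)*(30*(-7) + 121*(24 - 7)²))/(-438) = (6*(-20)*(-210 + 121*17²))*(-1/438) = (6*(-20)*(-210 + 121*289))*(-1/438) = (6*(-20)*(-210 + 34969))*(-1/438) = (6*(-20)*34759)*(-1/438) = -4171080*(-1/438) = 695180/73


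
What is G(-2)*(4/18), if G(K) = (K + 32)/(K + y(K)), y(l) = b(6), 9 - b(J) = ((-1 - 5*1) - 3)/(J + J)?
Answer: 80/93 ≈ 0.86022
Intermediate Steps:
b(J) = 9 + 9/(2*J) (b(J) = 9 - ((-1 - 5*1) - 3)/(J + J) = 9 - ((-1 - 5) - 3)/(2*J) = 9 - (-6 - 3)*1/(2*J) = 9 - (-9)*1/(2*J) = 9 - (-9)/(2*J) = 9 + 9/(2*J))
y(l) = 39/4 (y(l) = 9 + (9/2)/6 = 9 + (9/2)*(⅙) = 9 + ¾ = 39/4)
G(K) = (32 + K)/(39/4 + K) (G(K) = (K + 32)/(K + 39/4) = (32 + K)/(39/4 + K))
G(-2)*(4/18) = (4*(32 - 2)/(39 + 4*(-2)))*(4/18) = (4*30/(39 - 8))*(4*(1/18)) = (4*30/31)*(2/9) = (4*(1/31)*30)*(2/9) = (120/31)*(2/9) = 80/93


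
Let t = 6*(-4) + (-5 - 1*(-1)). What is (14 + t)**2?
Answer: 196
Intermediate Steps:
t = -28 (t = -24 + (-5 + 1) = -24 - 4 = -28)
(14 + t)**2 = (14 - 28)**2 = (-14)**2 = 196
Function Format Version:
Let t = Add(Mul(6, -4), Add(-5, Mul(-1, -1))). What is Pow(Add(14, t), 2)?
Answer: 196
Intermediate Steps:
t = -28 (t = Add(-24, Add(-5, 1)) = Add(-24, -4) = -28)
Pow(Add(14, t), 2) = Pow(Add(14, -28), 2) = Pow(-14, 2) = 196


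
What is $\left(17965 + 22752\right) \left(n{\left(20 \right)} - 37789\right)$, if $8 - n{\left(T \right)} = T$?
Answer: $-1539143317$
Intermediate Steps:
$n{\left(T \right)} = 8 - T$
$\left(17965 + 22752\right) \left(n{\left(20 \right)} - 37789\right) = \left(17965 + 22752\right) \left(\left(8 - 20\right) - 37789\right) = 40717 \left(\left(8 - 20\right) - 37789\right) = 40717 \left(-12 - 37789\right) = 40717 \left(-37801\right) = -1539143317$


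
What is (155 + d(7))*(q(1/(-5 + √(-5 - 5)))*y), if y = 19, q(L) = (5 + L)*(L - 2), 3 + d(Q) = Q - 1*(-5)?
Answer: 21812*(-97*√10 + 30*I)/(5*(-5*I + 13*√10)) ≈ -32457.0 - 764.16*I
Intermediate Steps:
d(Q) = 2 + Q (d(Q) = -3 + (Q - 1*(-5)) = -3 + (Q + 5) = -3 + (5 + Q) = 2 + Q)
q(L) = (-2 + L)*(5 + L) (q(L) = (5 + L)*(-2 + L) = (-2 + L)*(5 + L))
(155 + d(7))*(q(1/(-5 + √(-5 - 5)))*y) = (155 + (2 + 7))*((-10 + (1/(-5 + √(-5 - 5)))² + 3/(-5 + √(-5 - 5)))*19) = (155 + 9)*((-10 + (1/(-5 + √(-10)))² + 3/(-5 + √(-10)))*19) = 164*((-10 + (1/(-5 + I*√10))² + 3/(-5 + I*√10))*19) = 164*((-10 + (-5 + I*√10)⁻² + 3/(-5 + I*√10))*19) = 164*(-190 + 19/(-5 + I*√10)² + 57/(-5 + I*√10)) = -31160 + 3116/(-5 + I*√10)² + 9348/(-5 + I*√10)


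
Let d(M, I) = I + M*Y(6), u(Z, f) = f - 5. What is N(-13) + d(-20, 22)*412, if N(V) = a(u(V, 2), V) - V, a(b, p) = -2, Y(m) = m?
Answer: -40365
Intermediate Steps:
u(Z, f) = -5 + f
d(M, I) = I + 6*M (d(M, I) = I + M*6 = I + 6*M)
N(V) = -2 - V
N(-13) + d(-20, 22)*412 = (-2 - 1*(-13)) + (22 + 6*(-20))*412 = (-2 + 13) + (22 - 120)*412 = 11 - 98*412 = 11 - 40376 = -40365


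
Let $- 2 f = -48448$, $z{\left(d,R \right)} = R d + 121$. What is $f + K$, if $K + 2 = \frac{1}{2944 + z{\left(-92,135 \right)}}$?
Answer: $\frac{226596809}{9355} \approx 24222.0$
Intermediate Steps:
$z{\left(d,R \right)} = 121 + R d$
$f = 24224$ ($f = \left(- \frac{1}{2}\right) \left(-48448\right) = 24224$)
$K = - \frac{18711}{9355}$ ($K = -2 + \frac{1}{2944 + \left(121 + 135 \left(-92\right)\right)} = -2 + \frac{1}{2944 + \left(121 - 12420\right)} = -2 + \frac{1}{2944 - 12299} = -2 + \frac{1}{-9355} = -2 - \frac{1}{9355} = - \frac{18711}{9355} \approx -2.0001$)
$f + K = 24224 - \frac{18711}{9355} = \frac{226596809}{9355}$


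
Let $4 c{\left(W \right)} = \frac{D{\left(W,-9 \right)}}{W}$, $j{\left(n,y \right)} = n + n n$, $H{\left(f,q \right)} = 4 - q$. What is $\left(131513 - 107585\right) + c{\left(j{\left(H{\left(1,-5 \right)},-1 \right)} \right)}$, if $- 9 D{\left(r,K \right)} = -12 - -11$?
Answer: $\frac{77526721}{3240} \approx 23928.0$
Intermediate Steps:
$D{\left(r,K \right)} = \frac{1}{9}$ ($D{\left(r,K \right)} = - \frac{-12 - -11}{9} = - \frac{-12 + 11}{9} = \left(- \frac{1}{9}\right) \left(-1\right) = \frac{1}{9}$)
$j{\left(n,y \right)} = n + n^{2}$
$c{\left(W \right)} = \frac{1}{36 W}$ ($c{\left(W \right)} = \frac{\frac{1}{9} \frac{1}{W}}{4} = \frac{1}{36 W}$)
$\left(131513 - 107585\right) + c{\left(j{\left(H{\left(1,-5 \right)},-1 \right)} \right)} = \left(131513 - 107585\right) + \frac{1}{36 \left(4 - -5\right) \left(1 + \left(4 - -5\right)\right)} = \left(131513 - 107585\right) + \frac{1}{36 \left(4 + 5\right) \left(1 + \left(4 + 5\right)\right)} = 23928 + \frac{1}{36 \cdot 9 \left(1 + 9\right)} = 23928 + \frac{1}{36 \cdot 9 \cdot 10} = 23928 + \frac{1}{36 \cdot 90} = 23928 + \frac{1}{36} \cdot \frac{1}{90} = 23928 + \frac{1}{3240} = \frac{77526721}{3240}$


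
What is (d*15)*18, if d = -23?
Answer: -6210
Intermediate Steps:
(d*15)*18 = -23*15*18 = -345*18 = -6210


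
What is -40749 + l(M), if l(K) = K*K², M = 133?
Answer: 2311888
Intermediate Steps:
l(K) = K³
-40749 + l(M) = -40749 + 133³ = -40749 + 2352637 = 2311888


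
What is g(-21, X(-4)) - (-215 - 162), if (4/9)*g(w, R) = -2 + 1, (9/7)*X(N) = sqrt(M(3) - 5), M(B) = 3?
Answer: 1499/4 ≈ 374.75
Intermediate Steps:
X(N) = 7*I*sqrt(2)/9 (X(N) = 7*sqrt(3 - 5)/9 = 7*sqrt(-2)/9 = 7*(I*sqrt(2))/9 = 7*I*sqrt(2)/9)
g(w, R) = -9/4 (g(w, R) = 9*(-2 + 1)/4 = (9/4)*(-1) = -9/4)
g(-21, X(-4)) - (-215 - 162) = -9/4 - (-215 - 162) = -9/4 - 1*(-377) = -9/4 + 377 = 1499/4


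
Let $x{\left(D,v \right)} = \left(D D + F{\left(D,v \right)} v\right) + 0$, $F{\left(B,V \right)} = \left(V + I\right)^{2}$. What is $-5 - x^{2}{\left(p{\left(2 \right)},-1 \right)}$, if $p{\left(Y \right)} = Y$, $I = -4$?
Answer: $-446$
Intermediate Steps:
$F{\left(B,V \right)} = \left(-4 + V\right)^{2}$ ($F{\left(B,V \right)} = \left(V - 4\right)^{2} = \left(-4 + V\right)^{2}$)
$x{\left(D,v \right)} = D^{2} + v \left(-4 + v\right)^{2}$ ($x{\left(D,v \right)} = \left(D D + \left(-4 + v\right)^{2} v\right) + 0 = \left(D^{2} + v \left(-4 + v\right)^{2}\right) + 0 = D^{2} + v \left(-4 + v\right)^{2}$)
$-5 - x^{2}{\left(p{\left(2 \right)},-1 \right)} = -5 - \left(2^{2} - \left(-4 - 1\right)^{2}\right)^{2} = -5 - \left(4 - \left(-5\right)^{2}\right)^{2} = -5 - \left(4 - 25\right)^{2} = -5 - \left(-21\right)^{2} = -5 - 441 = -446$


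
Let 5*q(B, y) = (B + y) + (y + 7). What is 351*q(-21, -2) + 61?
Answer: -6013/5 ≈ -1202.6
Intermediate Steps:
q(B, y) = 7/5 + B/5 + 2*y/5 (q(B, y) = ((B + y) + (y + 7))/5 = ((B + y) + (7 + y))/5 = (7 + B + 2*y)/5 = 7/5 + B/5 + 2*y/5)
351*q(-21, -2) + 61 = 351*(7/5 + (⅕)*(-21) + (⅖)*(-2)) + 61 = 351*(7/5 - 21/5 - ⅘) + 61 = 351*(-18/5) + 61 = -6318/5 + 61 = -6013/5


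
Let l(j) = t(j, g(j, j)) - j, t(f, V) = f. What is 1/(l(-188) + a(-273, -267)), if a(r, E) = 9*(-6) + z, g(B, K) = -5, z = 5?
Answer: -1/49 ≈ -0.020408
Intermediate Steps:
a(r, E) = -49 (a(r, E) = 9*(-6) + 5 = -54 + 5 = -49)
l(j) = 0 (l(j) = j - j = 0)
1/(l(-188) + a(-273, -267)) = 1/(0 - 49) = 1/(-49) = -1/49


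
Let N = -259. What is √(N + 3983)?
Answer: 14*√19 ≈ 61.025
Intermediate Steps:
√(N + 3983) = √(-259 + 3983) = √3724 = 14*√19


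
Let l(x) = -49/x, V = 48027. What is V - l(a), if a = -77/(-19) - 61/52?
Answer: 136685227/2845 ≈ 48044.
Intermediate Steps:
a = 2845/988 (a = -77*(-1/19) - 61*1/52 = 77/19 - 61/52 = 2845/988 ≈ 2.8796)
V - l(a) = 48027 - (-49)/2845/988 = 48027 - (-49)*988/2845 = 48027 - 1*(-48412/2845) = 48027 + 48412/2845 = 136685227/2845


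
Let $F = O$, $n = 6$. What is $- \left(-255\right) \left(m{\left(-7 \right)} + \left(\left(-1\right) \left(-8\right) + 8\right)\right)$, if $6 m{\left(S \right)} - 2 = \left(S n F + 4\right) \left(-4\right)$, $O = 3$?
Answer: $24905$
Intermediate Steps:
$F = 3$
$m{\left(S \right)} = - \frac{7}{3} - 12 S$ ($m{\left(S \right)} = \frac{1}{3} + \frac{\left(S 6 \cdot 3 + 4\right) \left(-4\right)}{6} = \frac{1}{3} + \frac{\left(6 S 3 + 4\right) \left(-4\right)}{6} = \frac{1}{3} + \frac{\left(18 S + 4\right) \left(-4\right)}{6} = \frac{1}{3} + \frac{\left(4 + 18 S\right) \left(-4\right)}{6} = \frac{1}{3} + \frac{-16 - 72 S}{6} = \frac{1}{3} - \left(\frac{8}{3} + 12 S\right) = - \frac{7}{3} - 12 S$)
$- \left(-255\right) \left(m{\left(-7 \right)} + \left(\left(-1\right) \left(-8\right) + 8\right)\right) = - \left(-255\right) \left(\left(- \frac{7}{3} - -84\right) + \left(\left(-1\right) \left(-8\right) + 8\right)\right) = - \left(-255\right) \left(\left(- \frac{7}{3} + 84\right) + \left(8 + 8\right)\right) = - \left(-255\right) \left(\frac{245}{3} + 16\right) = - \frac{\left(-255\right) 293}{3} = \left(-1\right) \left(-24905\right) = 24905$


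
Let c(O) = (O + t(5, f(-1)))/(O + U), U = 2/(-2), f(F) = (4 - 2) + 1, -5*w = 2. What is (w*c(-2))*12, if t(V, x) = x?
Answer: 8/5 ≈ 1.6000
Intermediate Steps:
w = -⅖ (w = -⅕*2 = -⅖ ≈ -0.40000)
f(F) = 3 (f(F) = 2 + 1 = 3)
U = -1 (U = 2*(-½) = -1)
c(O) = (3 + O)/(-1 + O) (c(O) = (O + 3)/(O - 1) = (3 + O)/(-1 + O))
(w*c(-2))*12 = -2*(3 - 2)/(5*(-1 - 2))*12 = -2/(5*(-3))*12 = -(-2)/15*12 = -⅖*(-⅓)*12 = (2/15)*12 = 8/5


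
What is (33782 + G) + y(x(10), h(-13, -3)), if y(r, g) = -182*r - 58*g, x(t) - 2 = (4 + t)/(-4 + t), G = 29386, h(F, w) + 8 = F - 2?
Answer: 191140/3 ≈ 63713.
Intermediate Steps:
h(F, w) = -10 + F (h(F, w) = -8 + (F - 2) = -8 + (-2 + F) = -10 + F)
x(t) = 2 + (4 + t)/(-4 + t)
(33782 + G) + y(x(10), h(-13, -3)) = (33782 + 29386) + (-182*(-4 + 3*10)/(-4 + 10) - 58*(-10 - 13)) = 63168 + (-182*(-4 + 30)/6 - 58*(-23)) = 63168 + (-91*26/3 + 1334) = 63168 + (-182*13/3 + 1334) = 63168 + (-2366/3 + 1334) = 63168 + 1636/3 = 191140/3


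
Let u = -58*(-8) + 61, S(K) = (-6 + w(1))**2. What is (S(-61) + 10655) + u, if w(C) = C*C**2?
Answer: 11205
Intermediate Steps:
w(C) = C**3
S(K) = 25 (S(K) = (-6 + 1**3)**2 = (-6 + 1)**2 = (-5)**2 = 25)
u = 525 (u = 464 + 61 = 525)
(S(-61) + 10655) + u = (25 + 10655) + 525 = 10680 + 525 = 11205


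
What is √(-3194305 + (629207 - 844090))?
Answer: 2*I*√852297 ≈ 1846.4*I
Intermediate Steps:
√(-3194305 + (629207 - 844090)) = √(-3194305 - 214883) = √(-3409188) = 2*I*√852297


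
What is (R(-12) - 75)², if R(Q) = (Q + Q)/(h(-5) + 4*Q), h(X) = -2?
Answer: 3470769/625 ≈ 5553.2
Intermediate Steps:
R(Q) = 2*Q/(-2 + 4*Q) (R(Q) = (Q + Q)/(-2 + 4*Q) = (2*Q)/(-2 + 4*Q) = 2*Q/(-2 + 4*Q))
(R(-12) - 75)² = (-12/(-1 + 2*(-12)) - 75)² = (-12/(-1 - 24) - 75)² = (-12/(-25) - 75)² = (-12*(-1/25) - 75)² = (12/25 - 75)² = (-1863/25)² = 3470769/625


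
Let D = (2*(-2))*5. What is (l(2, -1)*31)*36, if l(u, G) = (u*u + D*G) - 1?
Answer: 25668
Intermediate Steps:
D = -20 (D = -4*5 = -20)
l(u, G) = -1 + u**2 - 20*G (l(u, G) = (u*u - 20*G) - 1 = (u**2 - 20*G) - 1 = -1 + u**2 - 20*G)
(l(2, -1)*31)*36 = ((-1 + 2**2 - 20*(-1))*31)*36 = ((-1 + 4 + 20)*31)*36 = (23*31)*36 = 713*36 = 25668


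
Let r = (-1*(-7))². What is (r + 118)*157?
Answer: 26219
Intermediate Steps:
r = 49 (r = 7² = 49)
(r + 118)*157 = (49 + 118)*157 = 167*157 = 26219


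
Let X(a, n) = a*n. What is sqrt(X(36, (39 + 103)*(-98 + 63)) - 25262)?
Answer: I*sqrt(204182) ≈ 451.87*I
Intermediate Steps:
sqrt(X(36, (39 + 103)*(-98 + 63)) - 25262) = sqrt(36*((39 + 103)*(-98 + 63)) - 25262) = sqrt(36*(142*(-35)) - 25262) = sqrt(36*(-4970) - 25262) = sqrt(-178920 - 25262) = sqrt(-204182) = I*sqrt(204182)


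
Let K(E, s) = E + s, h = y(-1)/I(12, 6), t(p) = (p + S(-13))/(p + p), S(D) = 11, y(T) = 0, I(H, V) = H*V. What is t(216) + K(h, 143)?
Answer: 62003/432 ≈ 143.53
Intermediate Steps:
t(p) = (11 + p)/(2*p) (t(p) = (p + 11)/(p + p) = (11 + p)/((2*p)) = (11 + p)*(1/(2*p)) = (11 + p)/(2*p))
h = 0 (h = 0/((12*6)) = 0/72 = 0*(1/72) = 0)
t(216) + K(h, 143) = (½)*(11 + 216)/216 + (0 + 143) = (½)*(1/216)*227 + 143 = 227/432 + 143 = 62003/432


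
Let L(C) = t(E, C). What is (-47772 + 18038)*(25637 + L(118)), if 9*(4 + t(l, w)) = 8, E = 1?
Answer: -6859782470/9 ≈ -7.6220e+8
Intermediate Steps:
t(l, w) = -28/9 (t(l, w) = -4 + (1/9)*8 = -4 + 8/9 = -28/9)
L(C) = -28/9
(-47772 + 18038)*(25637 + L(118)) = (-47772 + 18038)*(25637 - 28/9) = -29734*230705/9 = -6859782470/9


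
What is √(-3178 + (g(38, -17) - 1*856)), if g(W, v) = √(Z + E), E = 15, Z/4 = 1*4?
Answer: √(-4034 + √31) ≈ 63.47*I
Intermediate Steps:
Z = 16 (Z = 4*(1*4) = 4*4 = 16)
g(W, v) = √31 (g(W, v) = √(16 + 15) = √31)
√(-3178 + (g(38, -17) - 1*856)) = √(-3178 + (√31 - 1*856)) = √(-3178 + (√31 - 856)) = √(-3178 + (-856 + √31)) = √(-4034 + √31)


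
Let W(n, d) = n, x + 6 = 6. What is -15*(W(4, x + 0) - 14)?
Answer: 150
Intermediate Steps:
x = 0 (x = -6 + 6 = 0)
-15*(W(4, x + 0) - 14) = -15*(4 - 14) = -15*(-10) = 150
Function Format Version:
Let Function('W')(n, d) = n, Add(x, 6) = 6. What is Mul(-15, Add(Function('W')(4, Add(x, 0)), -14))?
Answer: 150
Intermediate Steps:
x = 0 (x = Add(-6, 6) = 0)
Mul(-15, Add(Function('W')(4, Add(x, 0)), -14)) = Mul(-15, Add(4, -14)) = Mul(-15, -10) = 150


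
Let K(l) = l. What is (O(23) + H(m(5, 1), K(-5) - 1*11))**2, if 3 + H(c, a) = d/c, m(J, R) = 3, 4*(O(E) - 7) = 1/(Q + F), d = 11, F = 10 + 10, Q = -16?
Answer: 137641/2304 ≈ 59.740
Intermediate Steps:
F = 20
O(E) = 113/16 (O(E) = 7 + 1/(4*(-16 + 20)) = 7 + (1/4)/4 = 7 + (1/4)*(1/4) = 7 + 1/16 = 113/16)
H(c, a) = -3 + 11/c
(O(23) + H(m(5, 1), K(-5) - 1*11))**2 = (113/16 + (-3 + 11/3))**2 = (113/16 + 2/3)**2 = (371/48)**2 = 137641/2304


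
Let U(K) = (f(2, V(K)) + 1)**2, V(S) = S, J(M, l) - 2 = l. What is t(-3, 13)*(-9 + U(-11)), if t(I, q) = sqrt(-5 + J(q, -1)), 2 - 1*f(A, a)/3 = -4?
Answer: 704*I ≈ 704.0*I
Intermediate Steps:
J(M, l) = 2 + l
f(A, a) = 18 (f(A, a) = 6 - 3*(-4) = 6 + 12 = 18)
t(I, q) = 2*I (t(I, q) = sqrt(-5 + (2 - 1)) = sqrt(-5 + 1) = sqrt(-4) = 2*I)
U(K) = 361 (U(K) = (18 + 1)**2 = 19**2 = 361)
t(-3, 13)*(-9 + U(-11)) = (2*I)*(-9 + 361) = (2*I)*352 = 704*I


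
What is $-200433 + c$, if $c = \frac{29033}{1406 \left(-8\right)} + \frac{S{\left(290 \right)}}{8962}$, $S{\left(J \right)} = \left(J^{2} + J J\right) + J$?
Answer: $- \frac{10101464299817}{50402288} \approx -2.0042 \cdot 10^{5}$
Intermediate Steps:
$S{\left(J \right)} = J + 2 J^{2}$ ($S{\left(J \right)} = \left(J^{2} + J^{2}\right) + J = 2 J^{2} + J = J + 2 J^{2}$)
$c = \frac{817490887}{50402288}$ ($c = \frac{29033}{1406 \left(-8\right)} + \frac{290 \left(1 + 2 \cdot 290\right)}{8962} = \frac{29033}{-11248} + 290 \left(1 + 580\right) \frac{1}{8962} = 29033 \left(- \frac{1}{11248}\right) + 290 \cdot 581 \cdot \frac{1}{8962} = - \frac{29033}{11248} + 168490 \cdot \frac{1}{8962} = - \frac{29033}{11248} + \frac{84245}{4481} = \frac{817490887}{50402288} \approx 16.219$)
$-200433 + c = -200433 + \frac{817490887}{50402288} = - \frac{10101464299817}{50402288}$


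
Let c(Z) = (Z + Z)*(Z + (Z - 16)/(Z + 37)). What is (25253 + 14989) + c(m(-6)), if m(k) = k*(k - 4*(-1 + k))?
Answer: 7094478/95 ≈ 74679.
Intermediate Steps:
m(k) = k*(4 - 3*k) (m(k) = k*(k + (4 - 4*k)) = k*(4 - 3*k))
c(Z) = 2*Z*(Z + (-16 + Z)/(37 + Z)) (c(Z) = (2*Z)*(Z + (-16 + Z)/(37 + Z)) = 2*Z*(Z + (-16 + Z)/(37 + Z)))
(25253 + 14989) + c(m(-6)) = (25253 + 14989) + 2*(-6*(4 - 3*(-6)))*(-16 + (-6*(4 - 3*(-6)))**2 + 38*(-6*(4 - 3*(-6))))/(37 - 6*(4 - 3*(-6))) = 40242 + 2*(-6*(4 + 18))*(-16 + (-6*(4 + 18))**2 + 38*(-6*(4 + 18)))/(37 - 6*(4 + 18)) = 40242 + 2*(-6*22)*(-16 + (-6*22)**2 + 38*(-6*22))/(37 - 6*22) = 40242 + 2*(-132)*(-16 + (-132)**2 + 38*(-132))/(37 - 132) = 40242 + 2*(-132)*(-16 + 17424 - 5016)/(-95) = 40242 + 2*(-132)*(-1/95)*12392 = 40242 + 3271488/95 = 7094478/95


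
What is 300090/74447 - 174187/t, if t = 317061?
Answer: 82179135901/23604240267 ≈ 3.4815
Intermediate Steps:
300090/74447 - 174187/t = 300090/74447 - 174187/317061 = 82179135901/23604240267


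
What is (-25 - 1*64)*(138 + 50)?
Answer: -16732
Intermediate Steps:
(-25 - 1*64)*(138 + 50) = (-25 - 64)*188 = -89*188 = -16732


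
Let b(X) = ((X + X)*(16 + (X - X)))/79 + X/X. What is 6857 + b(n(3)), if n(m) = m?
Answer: 541878/79 ≈ 6859.2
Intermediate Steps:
b(X) = 1 + 32*X/79 (b(X) = ((2*X)*(16 + 0))*(1/79) + 1 = ((2*X)*16)*(1/79) + 1 = (32*X)*(1/79) + 1 = 32*X/79 + 1 = 1 + 32*X/79)
6857 + b(n(3)) = 6857 + (1 + (32/79)*3) = 6857 + (1 + 96/79) = 6857 + 175/79 = 541878/79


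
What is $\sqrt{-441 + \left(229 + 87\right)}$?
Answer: $5 i \sqrt{5} \approx 11.18 i$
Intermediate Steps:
$\sqrt{-441 + \left(229 + 87\right)} = \sqrt{-441 + 316} = \sqrt{-125} = 5 i \sqrt{5}$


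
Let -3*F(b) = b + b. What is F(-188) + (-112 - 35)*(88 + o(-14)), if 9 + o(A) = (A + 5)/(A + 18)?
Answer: -133883/12 ≈ -11157.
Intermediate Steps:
F(b) = -2*b/3 (F(b) = -(b + b)/3 = -2*b/3)
o(A) = -9 + (5 + A)/(18 + A) (o(A) = -9 + (A + 5)/(A + 18) = -9 + (5 + A)/(18 + A))
F(-188) + (-112 - 35)*(88 + o(-14)) = -2/3*(-188) + (-112 - 35)*(88 + (-157 - 8*(-14))/(18 - 14)) = 376/3 - 147*(88 + (-157 + 112)/4) = 376/3 - 147*(88 + (1/4)*(-45)) = 376/3 - 147*(88 - 45/4) = 376/3 - 147*307/4 = 376/3 - 45129/4 = -133883/12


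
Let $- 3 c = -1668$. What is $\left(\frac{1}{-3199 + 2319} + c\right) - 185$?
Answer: $\frac{326479}{880} \approx 371.0$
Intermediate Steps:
$c = 556$ ($c = \left(- \frac{1}{3}\right) \left(-1668\right) = 556$)
$\left(\frac{1}{-3199 + 2319} + c\right) - 185 = \left(\frac{1}{-3199 + 2319} + 556\right) - 185 = \left(\frac{1}{-880} + 556\right) - 185 = \left(- \frac{1}{880} + 556\right) - 185 = \frac{489279}{880} - 185 = \frac{326479}{880}$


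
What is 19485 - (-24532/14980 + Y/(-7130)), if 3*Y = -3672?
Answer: 52032469166/2670185 ≈ 19486.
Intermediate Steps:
Y = -1224 (Y = (1/3)*(-3672) = -1224)
19485 - (-24532/14980 + Y/(-7130)) = 19485 - (-24532/14980 - 1224/(-7130)) = 19485 - (-24532*1/14980 - 1224*(-1/7130)) = 19485 - (-6133/3745 + 612/3565) = 19485 - 1*(-3914441/2670185) = 19485 + 3914441/2670185 = 52032469166/2670185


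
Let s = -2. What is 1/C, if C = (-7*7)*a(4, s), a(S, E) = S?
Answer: -1/196 ≈ -0.0051020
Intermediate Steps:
C = -196 (C = -7*7*4 = -49*4 = -196)
1/C = 1/(-196) = -1/196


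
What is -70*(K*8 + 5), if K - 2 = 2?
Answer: -2590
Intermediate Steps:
K = 4 (K = 2 + 2 = 4)
-70*(K*8 + 5) = -70*(4*8 + 5) = -70*(32 + 5) = -70*37 = -2590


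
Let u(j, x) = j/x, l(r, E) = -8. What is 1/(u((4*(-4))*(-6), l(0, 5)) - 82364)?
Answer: -1/82376 ≈ -1.2139e-5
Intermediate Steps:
1/(u((4*(-4))*(-6), l(0, 5)) - 82364) = 1/(((4*(-4))*(-6))/(-8) - 82364) = 1/(-16*(-6)*(-1/8) - 82364) = 1/(96*(-1/8) - 82364) = 1/(-12 - 82364) = 1/(-82376) = -1/82376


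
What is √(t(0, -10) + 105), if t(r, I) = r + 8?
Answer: √113 ≈ 10.630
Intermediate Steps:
t(r, I) = 8 + r
√(t(0, -10) + 105) = √((8 + 0) + 105) = √(8 + 105) = √113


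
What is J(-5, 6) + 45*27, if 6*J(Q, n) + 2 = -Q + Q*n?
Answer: 2421/2 ≈ 1210.5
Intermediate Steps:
J(Q, n) = -1/3 - Q/6 + Q*n/6 (J(Q, n) = -1/3 + (-Q + Q*n)/6 = -1/3 + (-Q/6 + Q*n/6) = -1/3 - Q/6 + Q*n/6)
J(-5, 6) + 45*27 = (-1/3 - 1/6*(-5) + (1/6)*(-5)*6) + 45*27 = (-1/3 + 5/6 - 5) + 1215 = -9/2 + 1215 = 2421/2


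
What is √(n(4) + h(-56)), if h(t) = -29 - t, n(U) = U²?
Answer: √43 ≈ 6.5574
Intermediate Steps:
√(n(4) + h(-56)) = √(4² + (-29 - 1*(-56))) = √(16 + (-29 + 56)) = √(16 + 27) = √43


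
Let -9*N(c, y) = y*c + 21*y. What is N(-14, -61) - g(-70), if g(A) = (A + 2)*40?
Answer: 24907/9 ≈ 2767.4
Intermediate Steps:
g(A) = 80 + 40*A (g(A) = (2 + A)*40 = 80 + 40*A)
N(c, y) = -7*y/3 - c*y/9 (N(c, y) = -(y*c + 21*y)/9 = -(c*y + 21*y)/9 = -(21*y + c*y)/9 = -7*y/3 - c*y/9)
N(-14, -61) - g(-70) = -⅑*(-61)*(21 - 14) - (80 + 40*(-70)) = -⅑*(-61)*7 - (80 - 2800) = 427/9 - 1*(-2720) = 427/9 + 2720 = 24907/9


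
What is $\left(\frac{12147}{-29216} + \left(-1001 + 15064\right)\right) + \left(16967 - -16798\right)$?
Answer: $\frac{1397330701}{29216} \approx 47828.0$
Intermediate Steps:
$\left(\frac{12147}{-29216} + \left(-1001 + 15064\right)\right) + \left(16967 - -16798\right) = \left(12147 \left(- \frac{1}{29216}\right) + 14063\right) + \left(16967 + 16798\right) = \left(- \frac{12147}{29216} + 14063\right) + 33765 = \frac{410852461}{29216} + 33765 = \frac{1397330701}{29216}$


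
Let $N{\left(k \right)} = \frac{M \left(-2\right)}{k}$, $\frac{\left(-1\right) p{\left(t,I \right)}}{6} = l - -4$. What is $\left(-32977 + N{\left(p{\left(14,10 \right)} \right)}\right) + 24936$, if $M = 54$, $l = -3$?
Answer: $-8023$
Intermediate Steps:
$p{\left(t,I \right)} = -6$ ($p{\left(t,I \right)} = - 6 \left(-3 - -4\right) = - 6 \left(-3 + 4\right) = \left(-6\right) 1 = -6$)
$N{\left(k \right)} = - \frac{108}{k}$ ($N{\left(k \right)} = \frac{54 \left(-2\right)}{k} = - \frac{108}{k}$)
$\left(-32977 + N{\left(p{\left(14,10 \right)} \right)}\right) + 24936 = \left(-32977 - \frac{108}{-6}\right) + 24936 = \left(-32977 - -18\right) + 24936 = \left(-32977 + 18\right) + 24936 = -32959 + 24936 = -8023$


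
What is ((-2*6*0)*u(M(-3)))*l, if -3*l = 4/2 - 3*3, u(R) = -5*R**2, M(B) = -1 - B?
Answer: 0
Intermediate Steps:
l = 7/3 (l = -(4/2 - 3*3)/3 = -(4*(1/2) - 9)/3 = -(2 - 9)/3 = -1/3*(-7) = 7/3 ≈ 2.3333)
((-2*6*0)*u(M(-3)))*l = ((-2*6*0)*(-5*(-1 - 1*(-3))**2))*(7/3) = ((-12*0)*(-5*(-1 + 3)**2))*(7/3) = (0*(-5*2**2))*(7/3) = (0*(-5*4))*(7/3) = (0*(-20))*(7/3) = 0*(7/3) = 0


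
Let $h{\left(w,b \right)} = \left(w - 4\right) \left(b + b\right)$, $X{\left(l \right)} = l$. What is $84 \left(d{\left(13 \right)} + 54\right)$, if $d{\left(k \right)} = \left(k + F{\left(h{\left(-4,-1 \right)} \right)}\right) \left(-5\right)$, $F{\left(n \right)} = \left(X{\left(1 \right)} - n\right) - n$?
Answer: $12096$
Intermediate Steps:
$h{\left(w,b \right)} = 2 b \left(-4 + w\right)$ ($h{\left(w,b \right)} = \left(-4 + w\right) 2 b = 2 b \left(-4 + w\right)$)
$F{\left(n \right)} = 1 - 2 n$ ($F{\left(n \right)} = \left(1 - n\right) - n = 1 - 2 n$)
$d{\left(k \right)} = 155 - 5 k$ ($d{\left(k \right)} = \left(k + \left(1 - 2 \cdot 2 \left(-1\right) \left(-4 - 4\right)\right)\right) \left(-5\right) = \left(k + \left(1 - 2 \cdot 2 \left(-1\right) \left(-8\right)\right)\right) \left(-5\right) = \left(k + \left(1 - 32\right)\right) \left(-5\right) = \left(k - 31\right) \left(-5\right) = \left(-31 + k\right) \left(-5\right) = 155 - 5 k$)
$84 \left(d{\left(13 \right)} + 54\right) = 84 \left(\left(155 - 65\right) + 54\right) = 84 \left(90 + 54\right) = 84 \cdot 144 = 12096$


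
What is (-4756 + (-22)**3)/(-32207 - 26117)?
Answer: 3851/14581 ≈ 0.26411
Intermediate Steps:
(-4756 + (-22)**3)/(-32207 - 26117) = (-4756 - 10648)/(-58324) = -15404*(-1/58324) = 3851/14581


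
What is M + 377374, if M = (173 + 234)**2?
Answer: 543023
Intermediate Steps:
M = 165649 (M = 407**2 = 165649)
M + 377374 = 165649 + 377374 = 543023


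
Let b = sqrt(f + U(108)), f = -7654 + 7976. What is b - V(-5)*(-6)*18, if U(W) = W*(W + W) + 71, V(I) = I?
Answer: -540 + sqrt(23721) ≈ -385.98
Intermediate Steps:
U(W) = 71 + 2*W**2 (U(W) = W*(2*W) + 71 = 2*W**2 + 71 = 71 + 2*W**2)
f = 322
b = sqrt(23721) (b = sqrt(322 + (71 + 2*108**2)) = sqrt(322 + (71 + 2*11664)) = sqrt(322 + (71 + 23328)) = sqrt(322 + 23399) = sqrt(23721) ≈ 154.02)
b - V(-5)*(-6)*18 = sqrt(23721) - (-5*(-6))*18 = sqrt(23721) - 30*18 = sqrt(23721) - 1*540 = sqrt(23721) - 540 = -540 + sqrt(23721)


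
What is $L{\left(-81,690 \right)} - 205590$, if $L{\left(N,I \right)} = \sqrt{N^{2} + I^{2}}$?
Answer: $-205590 + 3 \sqrt{53629} \approx -2.049 \cdot 10^{5}$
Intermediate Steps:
$L{\left(N,I \right)} = \sqrt{I^{2} + N^{2}}$
$L{\left(-81,690 \right)} - 205590 = \sqrt{690^{2} + \left(-81\right)^{2}} - 205590 = \sqrt{476100 + 6561} - 205590 = \sqrt{482661} - 205590 = 3 \sqrt{53629} - 205590 = -205590 + 3 \sqrt{53629}$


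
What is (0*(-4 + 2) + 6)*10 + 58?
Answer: 118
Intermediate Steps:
(0*(-4 + 2) + 6)*10 + 58 = (0*(-2) + 6)*10 + 58 = (0 + 6)*10 + 58 = 6*10 + 58 = 60 + 58 = 118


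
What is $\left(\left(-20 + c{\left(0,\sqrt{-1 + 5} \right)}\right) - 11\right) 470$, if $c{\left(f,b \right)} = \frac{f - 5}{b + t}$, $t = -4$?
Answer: $-13395$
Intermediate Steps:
$c{\left(f,b \right)} = \frac{-5 + f}{-4 + b}$ ($c{\left(f,b \right)} = \frac{f - 5}{b - 4} = \frac{-5 + f}{-4 + b}$)
$\left(\left(-20 + c{\left(0,\sqrt{-1 + 5} \right)}\right) - 11\right) 470 = \left(\left(-20 + \frac{-5 + 0}{-4 + \sqrt{-1 + 5}}\right) - 11\right) 470 = \left(\left(-20 + \frac{1}{-4 + \sqrt{4}} \left(-5\right)\right) - 11\right) 470 = \left(\left(-20 + \frac{1}{-4 + 2} \left(-5\right)\right) - 11\right) 470 = \left(\left(-20 + \frac{1}{-2} \left(-5\right)\right) - 11\right) 470 = \left(\left(-20 - - \frac{5}{2}\right) - 11\right) 470 = \left(\left(-20 + \frac{5}{2}\right) - 11\right) 470 = \left(- \frac{35}{2} - 11\right) 470 = \left(- \frac{57}{2}\right) 470 = -13395$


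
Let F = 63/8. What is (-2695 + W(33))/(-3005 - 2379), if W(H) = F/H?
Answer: 237139/473792 ≈ 0.50051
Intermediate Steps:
F = 63/8 (F = 63*(⅛) = 63/8 ≈ 7.8750)
W(H) = 63/(8*H)
(-2695 + W(33))/(-3005 - 2379) = (-2695 + (63/8)/33)/(-3005 - 2379) = (-2695 + (63/8)*(1/33))/(-5384) = (-2695 + 21/88)*(-1/5384) = -237139/88*(-1/5384) = 237139/473792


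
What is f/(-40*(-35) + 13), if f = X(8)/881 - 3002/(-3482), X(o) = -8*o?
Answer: 1210957/2167289073 ≈ 0.00055874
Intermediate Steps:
f = 1210957/1533821 (f = -8*8/881 - 3002/(-3482) = -64*1/881 - 3002*(-1/3482) = -64/881 + 1501/1741 = 1210957/1533821 ≈ 0.78950)
f/(-40*(-35) + 13) = 1210957/(1533821*(-40*(-35) + 13)) = 1210957/(1533821*(1400 + 13)) = (1210957/1533821)/1413 = (1210957/1533821)*(1/1413) = 1210957/2167289073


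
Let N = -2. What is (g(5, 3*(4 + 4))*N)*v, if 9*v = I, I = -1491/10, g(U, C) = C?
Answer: 3976/5 ≈ 795.20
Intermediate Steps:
I = -1491/10 (I = -1491*1/10 = -1491/10 ≈ -149.10)
v = -497/30 (v = (1/9)*(-1491/10) = -497/30 ≈ -16.567)
(g(5, 3*(4 + 4))*N)*v = ((3*(4 + 4))*(-2))*(-497/30) = ((3*8)*(-2))*(-497/30) = (24*(-2))*(-497/30) = -48*(-497/30) = 3976/5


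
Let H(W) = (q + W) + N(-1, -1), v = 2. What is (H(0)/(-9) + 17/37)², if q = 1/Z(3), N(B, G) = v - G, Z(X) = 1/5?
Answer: 20449/110889 ≈ 0.18441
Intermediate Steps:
Z(X) = ⅕
N(B, G) = 2 - G
q = 5 (q = 1/(⅕) = 1*5 = 5)
H(W) = 8 + W (H(W) = (5 + W) + (2 - 1*(-1)) = (5 + W) + (2 + 1) = (5 + W) + 3 = 8 + W)
(H(0)/(-9) + 17/37)² = ((8 + 0)/(-9) + 17/37)² = (8*(-⅑) + 17*(1/37))² = (-8/9 + 17/37)² = (-143/333)² = 20449/110889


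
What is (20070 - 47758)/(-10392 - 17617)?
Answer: 27688/28009 ≈ 0.98854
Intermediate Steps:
(20070 - 47758)/(-10392 - 17617) = -27688/(-28009) = -27688*(-1/28009) = 27688/28009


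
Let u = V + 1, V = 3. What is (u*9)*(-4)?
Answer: -144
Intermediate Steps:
u = 4 (u = 3 + 1 = 4)
(u*9)*(-4) = (4*9)*(-4) = 36*(-4) = -144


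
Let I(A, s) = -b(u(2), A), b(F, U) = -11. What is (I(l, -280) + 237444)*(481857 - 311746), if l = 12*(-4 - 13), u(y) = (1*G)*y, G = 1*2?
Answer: 40393707505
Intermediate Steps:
G = 2
u(y) = 2*y (u(y) = (1*2)*y = 2*y)
l = -204 (l = 12*(-17) = -204)
I(A, s) = 11 (I(A, s) = -1*(-11) = 11)
(I(l, -280) + 237444)*(481857 - 311746) = (11 + 237444)*(481857 - 311746) = 237455*170111 = 40393707505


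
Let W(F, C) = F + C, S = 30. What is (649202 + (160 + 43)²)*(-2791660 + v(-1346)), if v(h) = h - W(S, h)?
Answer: -1927413484590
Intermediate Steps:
W(F, C) = C + F
v(h) = -30 (v(h) = h - (h + 30) = h - (30 + h) = h + (-30 - h) = -30)
(649202 + (160 + 43)²)*(-2791660 + v(-1346)) = (649202 + (160 + 43)²)*(-2791660 - 30) = (649202 + 203²)*(-2791690) = (649202 + 41209)*(-2791690) = 690411*(-2791690) = -1927413484590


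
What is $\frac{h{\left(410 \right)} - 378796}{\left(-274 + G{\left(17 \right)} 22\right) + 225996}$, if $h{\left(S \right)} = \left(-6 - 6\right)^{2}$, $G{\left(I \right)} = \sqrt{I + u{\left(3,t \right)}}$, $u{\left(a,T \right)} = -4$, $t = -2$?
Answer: $- \frac{10683760843}{6368801874} + \frac{1041293 \sqrt{13}}{6368801874} \approx -1.6769$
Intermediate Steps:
$G{\left(I \right)} = \sqrt{-4 + I}$ ($G{\left(I \right)} = \sqrt{I - 4} = \sqrt{-4 + I}$)
$h{\left(S \right)} = 144$ ($h{\left(S \right)} = \left(-12\right)^{2} = 144$)
$\frac{h{\left(410 \right)} - 378796}{\left(-274 + G{\left(17 \right)} 22\right) + 225996} = \frac{144 - 378796}{\left(-274 + \sqrt{-4 + 17} \cdot 22\right) + 225996} = - \frac{378652}{\left(-274 + \sqrt{13} \cdot 22\right) + 225996} = - \frac{378652}{\left(-274 + 22 \sqrt{13}\right) + 225996} = - \frac{378652}{225722 + 22 \sqrt{13}}$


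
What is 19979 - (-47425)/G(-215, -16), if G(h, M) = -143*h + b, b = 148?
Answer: 617258672/30893 ≈ 19981.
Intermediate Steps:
G(h, M) = 148 - 143*h (G(h, M) = -143*h + 148 = 148 - 143*h)
19979 - (-47425)/G(-215, -16) = 19979 - (-47425)/(148 - 143*(-215)) = 19979 - (-47425)/(148 + 30745) = 19979 - (-47425)/30893 = 19979 - 1*(-47425/30893) = 19979 + 47425/30893 = 617258672/30893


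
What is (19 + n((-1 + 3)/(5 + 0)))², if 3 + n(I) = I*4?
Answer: 7744/25 ≈ 309.76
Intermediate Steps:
n(I) = -3 + 4*I (n(I) = -3 + I*4 = -3 + 4*I)
(19 + n((-1 + 3)/(5 + 0)))² = (19 + (-3 + 4*((-1 + 3)/(5 + 0))))² = (19 + (-3 + 4*(2/5)))² = (19 + (-3 + 4*(2*(⅕))))² = (19 + (-3 + 4*(⅖)))² = (19 + (-3 + 8/5))² = (19 - 7/5)² = (88/5)² = 7744/25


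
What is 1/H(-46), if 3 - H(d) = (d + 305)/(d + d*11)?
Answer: 552/1915 ≈ 0.28825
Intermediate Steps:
H(d) = 3 - (305 + d)/(12*d) (H(d) = 3 - (d + 305)/(d + d*11) = 3 - (305 + d)/(d + 11*d) = 3 - (305 + d)/(12*d))
1/H(-46) = 1/((5/12)*(-61 + 7*(-46))/(-46)) = 1/((5/12)*(-1/46)*(-61 - 322)) = 1/((5/12)*(-1/46)*(-383)) = 1/(1915/552) = 552/1915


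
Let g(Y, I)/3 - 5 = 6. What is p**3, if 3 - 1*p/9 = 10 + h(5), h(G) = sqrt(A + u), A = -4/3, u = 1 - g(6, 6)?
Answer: 260253 - 276210*I*sqrt(3) ≈ 2.6025e+5 - 4.7841e+5*I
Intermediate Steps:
g(Y, I) = 33 (g(Y, I) = 15 + 3*6 = 15 + 18 = 33)
u = -32 (u = 1 - 1*33 = 1 - 33 = -32)
A = -4/3 (A = -4*1/3 = -4/3 ≈ -1.3333)
h(G) = 10*I*sqrt(3)/3 (h(G) = sqrt(-4/3 - 32) = sqrt(-100/3) = 10*I*sqrt(3)/3)
p = -63 - 30*I*sqrt(3) (p = 27 - 9*(10 + 10*I*sqrt(3)/3) = 27 + (-90 - 30*I*sqrt(3)) = -63 - 30*I*sqrt(3) ≈ -63.0 - 51.962*I)
p**3 = (-63 - 30*I*sqrt(3))**3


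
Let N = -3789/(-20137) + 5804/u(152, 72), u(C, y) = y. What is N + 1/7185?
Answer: 70142459477/868106070 ≈ 80.799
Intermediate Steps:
N = 29286989/362466 (N = -3789/(-20137) + 5804/72 = -3789*(-1/20137) + 5804*(1/72) = 3789/20137 + 1451/18 = 29286989/362466 ≈ 80.799)
N + 1/7185 = 29286989/362466 + 1/7185 = 70142459477/868106070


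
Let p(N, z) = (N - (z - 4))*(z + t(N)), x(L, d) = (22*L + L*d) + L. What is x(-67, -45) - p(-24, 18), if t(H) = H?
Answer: 1246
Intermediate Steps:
x(L, d) = 23*L + L*d
p(N, z) = (N + z)*(4 + N - z) (p(N, z) = (N - (z - 4))*(z + N) = (N - (-4 + z))*(N + z) = (N + (4 - z))*(N + z) = (4 + N - z)*(N + z) = (N + z)*(4 + N - z))
x(-67, -45) - p(-24, 18) = -67*(23 - 45) - ((-24)² - 1*18² + 4*(-24) + 4*18) = -67*(-22) - (576 - 1*324 - 96 + 72) = 1474 - (576 - 324 - 96 + 72) = 1474 - 1*228 = 1474 - 228 = 1246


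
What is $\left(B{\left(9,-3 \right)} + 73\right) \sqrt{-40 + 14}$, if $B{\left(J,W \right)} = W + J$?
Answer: $79 i \sqrt{26} \approx 402.82 i$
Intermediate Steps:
$B{\left(J,W \right)} = J + W$
$\left(B{\left(9,-3 \right)} + 73\right) \sqrt{-40 + 14} = \left(\left(9 - 3\right) + 73\right) \sqrt{-40 + 14} = \left(6 + 73\right) \sqrt{-26} = 79 i \sqrt{26}$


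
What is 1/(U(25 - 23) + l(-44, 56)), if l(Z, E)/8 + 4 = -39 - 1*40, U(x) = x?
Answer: -1/662 ≈ -0.0015106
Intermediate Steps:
l(Z, E) = -664 (l(Z, E) = -32 + 8*(-39 - 1*40) = -32 + 8*(-39 - 40) = -32 + 8*(-79) = -32 - 632 = -664)
1/(U(25 - 23) + l(-44, 56)) = 1/((25 - 23) - 664) = 1/(2 - 664) = 1/(-662) = -1/662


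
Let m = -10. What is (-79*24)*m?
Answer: 18960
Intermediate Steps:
(-79*24)*m = -79*24*(-10) = -1896*(-10) = 18960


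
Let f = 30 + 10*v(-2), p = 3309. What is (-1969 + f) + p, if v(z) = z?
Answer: 1350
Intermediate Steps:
f = 10 (f = 30 + 10*(-2) = 30 - 20 = 10)
(-1969 + f) + p = (-1969 + 10) + 3309 = -1959 + 3309 = 1350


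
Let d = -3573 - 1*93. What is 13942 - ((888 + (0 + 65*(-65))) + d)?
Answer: 20945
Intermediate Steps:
d = -3666 (d = -3573 - 93 = -3666)
13942 - ((888 + (0 + 65*(-65))) + d) = 13942 - ((888 + (0 + 65*(-65))) - 3666) = 13942 - ((888 + (0 - 4225)) - 3666) = 13942 - ((888 - 4225) - 3666) = 13942 - (-3337 - 3666) = 13942 - 1*(-7003) = 13942 + 7003 = 20945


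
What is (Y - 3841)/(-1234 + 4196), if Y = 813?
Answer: -1514/1481 ≈ -1.0223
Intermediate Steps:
(Y - 3841)/(-1234 + 4196) = (813 - 3841)/(-1234 + 4196) = -3028/2962 = -3028*1/2962 = -1514/1481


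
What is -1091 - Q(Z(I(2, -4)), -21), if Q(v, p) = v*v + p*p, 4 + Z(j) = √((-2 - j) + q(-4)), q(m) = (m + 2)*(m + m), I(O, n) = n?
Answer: -1566 + 24*√2 ≈ -1532.1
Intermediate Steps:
q(m) = 2*m*(2 + m) (q(m) = (2 + m)*(2*m) = 2*m*(2 + m))
Z(j) = -4 + √(14 - j) (Z(j) = -4 + √((-2 - j) + 2*(-4)*(2 - 4)) = -4 + √((-2 - j) + 2*(-4)*(-2)) = -4 + √((-2 - j) + 16) = -4 + √(14 - j))
Q(v, p) = p² + v² (Q(v, p) = v² + p² = p² + v²)
-1091 - Q(Z(I(2, -4)), -21) = -1091 - ((-21)² + (-4 + √(14 - 1*(-4)))²) = -1091 - (441 + (-4 + √(14 + 4))²) = -1091 - (441 + (-4 + √18)²) = -1091 - (441 + (-4 + 3*√2)²) = -1091 + (-441 - (-4 + 3*√2)²) = -1532 - (-4 + 3*√2)²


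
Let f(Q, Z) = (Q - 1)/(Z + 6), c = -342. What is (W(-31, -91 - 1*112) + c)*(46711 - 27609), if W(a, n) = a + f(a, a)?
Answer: -177514886/25 ≈ -7.1006e+6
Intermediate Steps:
f(Q, Z) = (-1 + Q)/(6 + Z)
W(a, n) = a + (-1 + a)/(6 + a)
(W(-31, -91 - 1*112) + c)*(46711 - 27609) = ((-1 - 31 - 31*(6 - 31))/(6 - 31) - 342)*(46711 - 27609) = ((-1 - 31 - 31*(-25))/(-25) - 342)*19102 = (-(-1 - 31 + 775)/25 - 342)*19102 = (-1/25*743 - 342)*19102 = (-743/25 - 342)*19102 = -9293/25*19102 = -177514886/25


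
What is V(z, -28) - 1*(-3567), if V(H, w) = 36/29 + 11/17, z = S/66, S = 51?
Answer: 1759462/493 ≈ 3568.9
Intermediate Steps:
z = 17/22 (z = 51/66 = 51*(1/66) = 17/22 ≈ 0.77273)
V(H, w) = 931/493 (V(H, w) = 36*(1/29) + 11*(1/17) = 36/29 + 11/17 = 931/493)
V(z, -28) - 1*(-3567) = 931/493 - 1*(-3567) = 931/493 + 3567 = 1759462/493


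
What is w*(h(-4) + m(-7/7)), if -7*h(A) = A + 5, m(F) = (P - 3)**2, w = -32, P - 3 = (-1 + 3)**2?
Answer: -3552/7 ≈ -507.43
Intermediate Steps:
P = 7 (P = 3 + (-1 + 3)**2 = 3 + 2**2 = 3 + 4 = 7)
m(F) = 16 (m(F) = (7 - 3)**2 = 4**2 = 16)
h(A) = -5/7 - A/7 (h(A) = -(A + 5)/7 = -(5 + A)/7 = -5/7 - A/7)
w*(h(-4) + m(-7/7)) = -32*((-5/7 - 1/7*(-4)) + 16) = -32*((-5/7 + 4/7) + 16) = -32*(-1/7 + 16) = -32*111/7 = -3552/7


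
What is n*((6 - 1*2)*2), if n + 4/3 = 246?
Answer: 5872/3 ≈ 1957.3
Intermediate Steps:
n = 734/3 (n = -4/3 + 246 = 734/3 ≈ 244.67)
n*((6 - 1*2)*2) = 734*((6 - 1*2)*2)/3 = 734*((6 - 2)*2)/3 = 734*(4*2)/3 = (734/3)*8 = 5872/3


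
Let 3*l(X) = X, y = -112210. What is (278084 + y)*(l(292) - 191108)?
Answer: -95051109968/3 ≈ -3.1684e+10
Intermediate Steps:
l(X) = X/3
(278084 + y)*(l(292) - 191108) = (278084 - 112210)*((1/3)*292 - 191108) = 165874*(292/3 - 191108) = 165874*(-573032/3) = -95051109968/3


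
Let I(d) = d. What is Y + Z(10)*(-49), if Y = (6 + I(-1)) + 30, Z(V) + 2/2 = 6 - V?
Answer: 280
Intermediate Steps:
Z(V) = 5 - V (Z(V) = -1 + (6 - V) = 5 - V)
Y = 35 (Y = (6 - 1) + 30 = 5 + 30 = 35)
Y + Z(10)*(-49) = 35 + (5 - 1*10)*(-49) = 35 + (5 - 10)*(-49) = 35 - 5*(-49) = 35 + 245 = 280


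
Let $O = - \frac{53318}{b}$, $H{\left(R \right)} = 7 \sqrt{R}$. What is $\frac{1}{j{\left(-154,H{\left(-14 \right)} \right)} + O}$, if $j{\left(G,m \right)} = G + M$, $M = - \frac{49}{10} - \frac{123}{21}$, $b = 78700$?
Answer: $- \frac{137725}{22784484} \approx -0.0060447$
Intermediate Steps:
$M = - \frac{753}{70}$ ($M = \left(-49\right) \frac{1}{10} - \frac{41}{7} = - \frac{49}{10} - \frac{41}{7} = - \frac{753}{70} \approx -10.757$)
$O = - \frac{26659}{39350}$ ($O = - \frac{53318}{78700} = \left(-53318\right) \frac{1}{78700} = - \frac{26659}{39350} \approx -0.67748$)
$j{\left(G,m \right)} = - \frac{753}{70} + G$ ($j{\left(G,m \right)} = G - \frac{753}{70} = - \frac{753}{70} + G$)
$\frac{1}{j{\left(-154,H{\left(-14 \right)} \right)} + O} = \frac{1}{\left(- \frac{753}{70} - 154\right) - \frac{26659}{39350}} = \frac{1}{- \frac{11533}{70} - \frac{26659}{39350}} = \frac{1}{- \frac{22784484}{137725}} = - \frac{137725}{22784484}$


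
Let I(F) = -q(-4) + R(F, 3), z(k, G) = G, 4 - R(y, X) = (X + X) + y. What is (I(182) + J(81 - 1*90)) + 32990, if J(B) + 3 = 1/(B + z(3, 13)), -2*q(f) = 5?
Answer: 131223/4 ≈ 32806.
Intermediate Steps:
q(f) = -5/2 (q(f) = -½*5 = -5/2)
R(y, X) = 4 - y - 2*X (R(y, X) = 4 - ((X + X) + y) = 4 - (2*X + y) = 4 - (y + 2*X) = 4 + (-y - 2*X) = 4 - y - 2*X)
J(B) = -3 + 1/(13 + B) (J(B) = -3 + 1/(B + 13) = -3 + 1/(13 + B))
I(F) = ½ - F (I(F) = -1*(-5/2) + (4 - F - 2*3) = 5/2 + (4 - F - 6) = 5/2 + (-2 - F) = ½ - F)
(I(182) + J(81 - 1*90)) + 32990 = ((½ - 1*182) + (-38 - 3*(81 - 1*90))/(13 + (81 - 1*90))) + 32990 = ((½ - 182) + (-38 - 3*(81 - 90))/(13 + (81 - 90))) + 32990 = (-363/2 + (-38 - 3*(-9))/(13 - 9)) + 32990 = (-363/2 + (-38 + 27)/4) + 32990 = (-363/2 + (¼)*(-11)) + 32990 = (-363/2 - 11/4) + 32990 = -737/4 + 32990 = 131223/4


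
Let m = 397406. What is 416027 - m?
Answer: 18621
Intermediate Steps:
416027 - m = 416027 - 1*397406 = 416027 - 397406 = 18621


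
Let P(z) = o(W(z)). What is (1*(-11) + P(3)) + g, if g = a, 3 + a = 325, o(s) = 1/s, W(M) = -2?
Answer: 621/2 ≈ 310.50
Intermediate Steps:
o(s) = 1/s
P(z) = -1/2 (P(z) = 1/(-2) = -1/2)
a = 322 (a = -3 + 325 = 322)
g = 322
(1*(-11) + P(3)) + g = (1*(-11) - 1/2) + 322 = (-11 - 1/2) + 322 = -23/2 + 322 = 621/2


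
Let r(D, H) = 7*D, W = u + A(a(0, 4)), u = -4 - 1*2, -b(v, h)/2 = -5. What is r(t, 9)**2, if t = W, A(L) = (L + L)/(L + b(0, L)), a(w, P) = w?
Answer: 1764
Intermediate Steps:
b(v, h) = 10 (b(v, h) = -2*(-5) = 10)
u = -6 (u = -4 - 2 = -6)
A(L) = 2*L/(10 + L) (A(L) = (L + L)/(L + 10) = (2*L)/(10 + L) = 2*L/(10 + L))
W = -6 (W = -6 + 2*0/(10 + 0) = -6 + 2*0/10 = -6 + 2*0*(1/10) = -6 + 0 = -6)
t = -6
r(t, 9)**2 = (7*(-6))**2 = (-42)**2 = 1764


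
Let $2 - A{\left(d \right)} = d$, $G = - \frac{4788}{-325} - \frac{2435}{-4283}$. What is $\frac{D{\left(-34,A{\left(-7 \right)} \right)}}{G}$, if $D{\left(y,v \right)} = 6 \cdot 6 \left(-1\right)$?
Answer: $- \frac{50111100}{21298379} \approx -2.3528$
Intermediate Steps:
$G = \frac{21298379}{1391975}$ ($G = \left(-4788\right) \left(- \frac{1}{325}\right) - - \frac{2435}{4283} = \frac{4788}{325} + \frac{2435}{4283} = \frac{21298379}{1391975} \approx 15.301$)
$A{\left(d \right)} = 2 - d$
$D{\left(y,v \right)} = -36$ ($D{\left(y,v \right)} = 36 \left(-1\right) = -36$)
$\frac{D{\left(-34,A{\left(-7 \right)} \right)}}{G} = - \frac{36}{\frac{21298379}{1391975}} = \left(-36\right) \frac{1391975}{21298379} = - \frac{50111100}{21298379}$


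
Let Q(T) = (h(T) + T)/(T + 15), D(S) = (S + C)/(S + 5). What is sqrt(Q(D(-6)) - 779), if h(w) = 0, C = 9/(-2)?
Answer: 2*I*sqrt(56253)/17 ≈ 27.903*I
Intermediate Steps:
C = -9/2 (C = 9*(-1/2) = -9/2 ≈ -4.5000)
D(S) = (-9/2 + S)/(5 + S) (D(S) = (S - 9/2)/(S + 5) = (-9/2 + S)/(5 + S))
Q(T) = T/(15 + T) (Q(T) = (0 + T)/(T + 15) = T/(15 + T))
sqrt(Q(D(-6)) - 779) = sqrt(((-9/2 - 6)/(5 - 6))/(15 + (-9/2 - 6)/(5 - 6)) - 779) = sqrt((-21/2/(-1))/(15 - 21/2/(-1)) - 779) = sqrt((-1*(-21/2))/(15 - 1*(-21/2)) - 779) = sqrt(21/(2*(15 + 21/2)) - 779) = sqrt(21/(2*(51/2)) - 779) = sqrt((21/2)*(2/51) - 779) = sqrt(7/17 - 779) = sqrt(-13236/17) = 2*I*sqrt(56253)/17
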